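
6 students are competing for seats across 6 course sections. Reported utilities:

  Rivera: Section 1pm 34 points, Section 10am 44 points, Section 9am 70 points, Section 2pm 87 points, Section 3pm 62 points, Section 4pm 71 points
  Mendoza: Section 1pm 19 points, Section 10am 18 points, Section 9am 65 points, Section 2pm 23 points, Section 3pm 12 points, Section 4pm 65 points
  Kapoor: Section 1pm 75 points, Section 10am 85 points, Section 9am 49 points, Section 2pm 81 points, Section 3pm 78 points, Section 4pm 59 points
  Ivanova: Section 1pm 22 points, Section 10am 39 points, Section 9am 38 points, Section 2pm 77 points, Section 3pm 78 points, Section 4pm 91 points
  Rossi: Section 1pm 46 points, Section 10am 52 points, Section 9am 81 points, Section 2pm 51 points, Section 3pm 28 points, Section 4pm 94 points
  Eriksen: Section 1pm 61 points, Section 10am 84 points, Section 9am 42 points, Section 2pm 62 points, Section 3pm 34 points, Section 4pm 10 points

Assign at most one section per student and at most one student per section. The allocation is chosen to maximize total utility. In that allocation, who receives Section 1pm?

Kapoor receives Section 1pm.

This is the linear assignment problem.
Optimal: Rivera→Section 2pm (87 points), Mendoza→Section 9am (65 points), Kapoor→Section 1pm (75 points), Ivanova→Section 3pm (78 points), Rossi→Section 4pm (94 points), Eriksen→Section 10am (84 points) — total 87+65+75+78+94+84 = 483 points.
Max-entry greedy (repeatedly take the single best remaining cell) gives 470 points, worse by 13.
Next-best assignment: Rivera→Section 2pm, Mendoza→Section 9am, Kapoor→Section 10am, Ivanova→Section 3pm, Rossi→Section 4pm, Eriksen→Section 1pm = 470 points.
Checked against all permutations: 483 points is optimal.
Kapoor's own top section is Section 10am (85 points), but forcing Kapoor→Section 10am and reassigning the rest optimally gives only 470 points — worse by 13.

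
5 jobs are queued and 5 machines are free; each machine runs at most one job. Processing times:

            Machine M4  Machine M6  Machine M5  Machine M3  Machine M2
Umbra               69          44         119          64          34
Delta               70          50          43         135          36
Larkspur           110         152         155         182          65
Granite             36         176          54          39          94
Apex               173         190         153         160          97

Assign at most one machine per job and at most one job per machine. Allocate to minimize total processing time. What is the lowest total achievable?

Minimum total: 333 min

This is a one-to-one assignment (minimum-cost bipartite matching).
Optimal: Umbra→Machine M6 (44 min), Delta→Machine M5 (43 min), Larkspur→Machine M4 (110 min), Granite→Machine M3 (39 min), Apex→Machine M2 (97 min) — total 44+43+110+39+97 = 333 min.
Column-greedy (each machine in turn goes to its cheapest remaining job) gives 348 min, worse by 15.
Next-best assignment: Umbra→Machine M6, Delta→Machine M5, Larkspur→Machine M2, Granite→Machine M4, Apex→Machine M3 = 348 min.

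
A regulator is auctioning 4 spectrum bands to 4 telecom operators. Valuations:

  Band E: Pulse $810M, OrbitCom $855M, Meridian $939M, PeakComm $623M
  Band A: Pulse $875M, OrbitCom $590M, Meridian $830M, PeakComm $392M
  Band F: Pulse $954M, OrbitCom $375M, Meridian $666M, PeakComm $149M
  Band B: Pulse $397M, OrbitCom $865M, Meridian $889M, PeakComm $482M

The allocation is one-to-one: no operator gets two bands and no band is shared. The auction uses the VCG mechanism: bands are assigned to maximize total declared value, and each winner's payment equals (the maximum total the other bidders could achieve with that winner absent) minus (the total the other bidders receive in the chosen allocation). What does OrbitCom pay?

OrbitCom pays $59M.

Efficient allocation: Pulse→Band F ($954M), OrbitCom→Band B ($865M), Meridian→Band A ($830M), PeakComm→Band E ($623M); total welfare W = $3272M.
OrbitCom receives Band B at value $865M, so the others get W − 865 = $2407M.
Without OrbitCom: best allocation of the remaining 3 bidders over all 4 bands is Pulse→Band F ($954M), Meridian→Band B ($889M), PeakComm→Band E ($623M), total $2466M.
VCG payment = (others' best without OrbitCom) − (others' welfare with OrbitCom) = 2466 − 2407 = $59M.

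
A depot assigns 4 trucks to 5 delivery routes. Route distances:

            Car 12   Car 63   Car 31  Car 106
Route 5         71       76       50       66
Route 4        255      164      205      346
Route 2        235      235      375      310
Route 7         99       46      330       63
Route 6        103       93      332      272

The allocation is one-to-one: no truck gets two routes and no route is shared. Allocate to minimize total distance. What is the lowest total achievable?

This is a one-to-one assignment (minimum-cost bipartite matching).
Optimal: Car 12→Route 6 (103 km), Car 63→Route 4 (164 km), Car 31→Route 5 (50 km), Car 106→Route 7 (63 km) — total 103+164+50+63 = 380 km.
Row-greedy (each truck in turn takes its cheapest remaining route) gives 594 km, worse by 214.
Next-best assignment: Car 12→Route 6, Car 63→Route 7, Car 31→Route 4, Car 106→Route 5 = 420 km.
Checked against all permutations: 380 km is optimal.

Min total: 380 km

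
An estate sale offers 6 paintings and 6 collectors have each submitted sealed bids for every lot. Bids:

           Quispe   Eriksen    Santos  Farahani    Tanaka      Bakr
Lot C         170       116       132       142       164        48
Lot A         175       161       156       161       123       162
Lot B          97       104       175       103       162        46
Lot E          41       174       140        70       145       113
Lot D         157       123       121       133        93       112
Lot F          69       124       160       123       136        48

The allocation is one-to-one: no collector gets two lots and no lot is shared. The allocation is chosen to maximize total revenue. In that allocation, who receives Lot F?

Optimal: Quispe→Lot C ($170), Eriksen→Lot E ($174), Santos→Lot F ($160), Farahani→Lot D ($133), Tanaka→Lot B ($162), Bakr→Lot A ($162) — total 170+174+160+133+162+162 = $961.
Max-entry greedy (repeatedly take the single best remaining cell) gives $869, worse by 92.
Next-best assignment: Quispe→Lot D, Eriksen→Lot E, Santos→Lot F, Farahani→Lot C, Tanaka→Lot B, Bakr→Lot A = $957.
Swapping Quispe↔Bakr (Quispe→Lot A $175, Bakr→Lot C $48) loses 109.
Santos's own top lot is Lot B ($175), but forcing Santos→Lot B and reassigning the rest optimally gives only $955 — worse by 6.

Santos receives Lot F.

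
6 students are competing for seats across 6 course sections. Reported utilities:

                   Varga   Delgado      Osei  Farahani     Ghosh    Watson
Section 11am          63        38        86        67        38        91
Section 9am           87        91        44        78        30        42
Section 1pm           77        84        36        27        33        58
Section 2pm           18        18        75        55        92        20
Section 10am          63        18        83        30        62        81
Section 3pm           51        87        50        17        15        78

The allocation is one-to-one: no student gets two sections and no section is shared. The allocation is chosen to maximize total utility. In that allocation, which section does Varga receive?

This is a one-to-one assignment (maximum-weight bipartite matching).
Optimal: Varga→Section 1pm (77 points), Delgado→Section 3pm (87 points), Osei→Section 10am (83 points), Farahani→Section 9am (78 points), Ghosh→Section 2pm (92 points), Watson→Section 11am (91 points) — total 77+87+83+78+92+91 = 508 points.
Row-greedy (each student in turn takes its best remaining section) gives 435 points, worse by 73.
Varga's own top section is Section 9am (87 points), but forcing Varga→Section 9am and reassigning the rest optimally gives only 491 points — worse by 17.

Varga receives Section 1pm.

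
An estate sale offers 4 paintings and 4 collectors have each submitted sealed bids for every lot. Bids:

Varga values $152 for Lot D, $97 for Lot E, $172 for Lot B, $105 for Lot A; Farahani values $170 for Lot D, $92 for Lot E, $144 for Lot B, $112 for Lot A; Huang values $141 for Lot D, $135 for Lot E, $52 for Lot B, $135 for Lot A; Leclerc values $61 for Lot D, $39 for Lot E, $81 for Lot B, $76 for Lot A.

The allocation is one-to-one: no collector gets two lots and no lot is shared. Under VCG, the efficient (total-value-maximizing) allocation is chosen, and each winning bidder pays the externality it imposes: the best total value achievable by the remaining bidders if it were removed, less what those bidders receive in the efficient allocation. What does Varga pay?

Efficient allocation: Varga→Lot B ($172), Farahani→Lot D ($170), Huang→Lot E ($135), Leclerc→Lot A ($76); total welfare W = $553.
Varga receives Lot B at value $172, so the others get W − 172 = $381.
Without Varga: best allocation of the remaining 3 bidders over all 4 lots is Farahani→Lot D ($170), Huang→Lot E ($135), Leclerc→Lot B ($81), total $386.
VCG payment = (others' best without Varga) − (others' welfare with Varga) = 386 − 381 = $5.

Varga pays $5.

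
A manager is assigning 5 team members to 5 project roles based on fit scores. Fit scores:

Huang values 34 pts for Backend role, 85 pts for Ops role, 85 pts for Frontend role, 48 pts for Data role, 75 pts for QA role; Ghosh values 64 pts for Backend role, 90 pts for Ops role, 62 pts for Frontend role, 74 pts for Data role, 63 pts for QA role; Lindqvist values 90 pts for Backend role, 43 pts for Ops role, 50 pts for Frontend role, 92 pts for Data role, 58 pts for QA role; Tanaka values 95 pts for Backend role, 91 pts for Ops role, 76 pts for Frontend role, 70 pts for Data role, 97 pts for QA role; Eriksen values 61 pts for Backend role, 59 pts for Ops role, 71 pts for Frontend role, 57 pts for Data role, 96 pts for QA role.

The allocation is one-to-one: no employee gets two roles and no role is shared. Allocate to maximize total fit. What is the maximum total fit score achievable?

Max total: 458 pts

This is the linear assignment problem.
Optimal: Huang→Frontend role (85 pts), Ghosh→Ops role (90 pts), Lindqvist→Data role (92 pts), Tanaka→Backend role (95 pts), Eriksen→QA role (96 pts) — total 85+90+92+95+96 = 458 pts.
Max-entry greedy (repeatedly take the single best remaining cell) gives 425 pts, worse by 33.
Swapping Huang↔Ghosh (Huang→Ops role 85 pts, Ghosh→Frontend role 62 pts) loses 28.
Every other assignment is strictly worse.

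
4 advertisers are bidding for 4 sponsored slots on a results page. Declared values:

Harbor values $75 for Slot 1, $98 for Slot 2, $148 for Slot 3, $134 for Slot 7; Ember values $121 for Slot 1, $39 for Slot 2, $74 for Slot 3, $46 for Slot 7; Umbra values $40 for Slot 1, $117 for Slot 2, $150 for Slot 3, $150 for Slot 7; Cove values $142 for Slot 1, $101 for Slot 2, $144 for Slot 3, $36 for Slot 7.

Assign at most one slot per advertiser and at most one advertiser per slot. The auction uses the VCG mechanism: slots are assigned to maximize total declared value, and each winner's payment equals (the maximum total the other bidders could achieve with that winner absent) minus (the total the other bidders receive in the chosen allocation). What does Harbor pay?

Harbor pays $43.

Efficient allocation: Harbor→Slot 3 ($148), Ember→Slot 1 ($121), Umbra→Slot 7 ($150), Cove→Slot 2 ($101); total welfare W = $520.
Harbor receives Slot 3 at value $148, so the others get W − 148 = $372.
Without Harbor: best allocation of the remaining 3 bidders over all 4 slots is Ember→Slot 1 ($121), Umbra→Slot 7 ($150), Cove→Slot 3 ($144), total $415.
VCG payment = (others' best without Harbor) − (others' welfare with Harbor) = 415 − 372 = $43.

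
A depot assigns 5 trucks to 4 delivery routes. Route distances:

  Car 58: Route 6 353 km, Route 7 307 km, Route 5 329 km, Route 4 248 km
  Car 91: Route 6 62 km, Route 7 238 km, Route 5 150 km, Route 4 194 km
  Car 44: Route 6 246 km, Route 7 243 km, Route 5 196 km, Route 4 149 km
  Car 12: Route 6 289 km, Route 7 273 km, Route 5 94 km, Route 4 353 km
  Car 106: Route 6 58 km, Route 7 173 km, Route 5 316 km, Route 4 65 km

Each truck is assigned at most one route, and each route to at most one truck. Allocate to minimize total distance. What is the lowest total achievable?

Minimum total: 464 km

Optimal: Car 91→Route 6 (62 km), Car 44→Route 7 (243 km), Car 12→Route 5 (94 km), Car 106→Route 4 (65 km) — total 62+243+94+65 = 464 km.
Column-greedy (each route in turn goes to its cheapest remaining truck) gives 539 km, worse by 75.
Next-best assignment: Car 91→Route 6, Car 106→Route 7, Car 12→Route 5, Car 44→Route 4 = 478 km.
Swapping Car 91↔Car 106 (Car 91→Route 4 194 km, Car 106→Route 6 58 km) adds 125.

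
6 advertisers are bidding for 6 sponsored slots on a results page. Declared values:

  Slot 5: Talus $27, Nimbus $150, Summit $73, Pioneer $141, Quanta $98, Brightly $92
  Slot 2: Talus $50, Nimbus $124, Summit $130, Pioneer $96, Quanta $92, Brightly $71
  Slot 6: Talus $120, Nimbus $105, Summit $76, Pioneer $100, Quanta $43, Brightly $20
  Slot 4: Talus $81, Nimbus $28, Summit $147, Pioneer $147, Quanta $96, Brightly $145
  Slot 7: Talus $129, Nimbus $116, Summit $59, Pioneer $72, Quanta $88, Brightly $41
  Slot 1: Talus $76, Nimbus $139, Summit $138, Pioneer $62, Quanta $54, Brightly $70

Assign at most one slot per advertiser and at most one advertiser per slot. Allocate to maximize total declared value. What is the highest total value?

Optimal: Talus→Slot 6 ($120), Nimbus→Slot 1 ($139), Summit→Slot 2 ($130), Pioneer→Slot 5 ($141), Quanta→Slot 7 ($88), Brightly→Slot 4 ($145) — total 120+139+130+141+88+145 = $763.
Every other assignment is strictly worse.

Max total: $763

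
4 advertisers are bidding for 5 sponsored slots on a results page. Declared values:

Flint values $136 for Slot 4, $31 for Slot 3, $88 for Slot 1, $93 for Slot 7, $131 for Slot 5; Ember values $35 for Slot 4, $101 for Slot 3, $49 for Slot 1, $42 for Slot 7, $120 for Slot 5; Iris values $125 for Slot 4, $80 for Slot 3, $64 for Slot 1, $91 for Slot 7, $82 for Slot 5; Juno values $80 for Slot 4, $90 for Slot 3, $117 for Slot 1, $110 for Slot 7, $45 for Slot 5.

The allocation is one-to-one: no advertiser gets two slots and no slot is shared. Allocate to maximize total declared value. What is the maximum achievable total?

Optimal: Flint→Slot 5 ($131), Ember→Slot 3 ($101), Iris→Slot 4 ($125), Juno→Slot 1 ($117) — total 131+101+125+117 = $474.
Column-greedy (each slot in turn goes to its best remaining advertiser) gives $445, worse by 29.
Every other assignment is strictly worse.

Max total: $474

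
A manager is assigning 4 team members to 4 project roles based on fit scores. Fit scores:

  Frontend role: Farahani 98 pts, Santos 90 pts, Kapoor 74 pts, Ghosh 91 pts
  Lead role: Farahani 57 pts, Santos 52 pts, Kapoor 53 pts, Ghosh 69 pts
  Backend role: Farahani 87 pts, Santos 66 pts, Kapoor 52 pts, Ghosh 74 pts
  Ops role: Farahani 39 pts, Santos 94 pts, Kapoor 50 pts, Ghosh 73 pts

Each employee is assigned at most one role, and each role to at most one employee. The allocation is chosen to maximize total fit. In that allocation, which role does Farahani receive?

Farahani receives Backend role.

This is a one-to-one assignment (maximum-weight bipartite matching).
Optimal: Farahani→Backend role (87 pts), Santos→Ops role (94 pts), Kapoor→Lead role (53 pts), Ghosh→Frontend role (91 pts) — total 87+94+53+91 = 325 pts.
Row-greedy (each employee in turn takes its best remaining role) gives 319 pts, worse by 6.
Swapping Kapoor↔Santos (Kapoor→Ops role 50 pts, Santos→Lead role 52 pts) loses 45.
No other one-to-one assignment exceeds 325 pts.
Farahani's own top role is Frontend role (98 pts), but forcing Farahani→Frontend role and reassigning the rest optimally gives only 319 pts — worse by 6.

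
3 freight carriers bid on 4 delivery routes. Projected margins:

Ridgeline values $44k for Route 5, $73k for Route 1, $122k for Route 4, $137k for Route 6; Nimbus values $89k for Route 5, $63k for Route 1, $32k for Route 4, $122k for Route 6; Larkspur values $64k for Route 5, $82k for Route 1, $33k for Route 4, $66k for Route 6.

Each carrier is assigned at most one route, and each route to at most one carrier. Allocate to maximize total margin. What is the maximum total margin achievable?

Optimal: Ridgeline→Route 4 ($122k), Nimbus→Route 6 ($122k), Larkspur→Route 1 ($82k) — total 122+122+82 = $326k.
Next-best assignment: Ridgeline→Route 4, Nimbus→Route 6, Larkspur→Route 5 = $308k.
Checked against all permutations: $326k is optimal.

Maximum total: $326k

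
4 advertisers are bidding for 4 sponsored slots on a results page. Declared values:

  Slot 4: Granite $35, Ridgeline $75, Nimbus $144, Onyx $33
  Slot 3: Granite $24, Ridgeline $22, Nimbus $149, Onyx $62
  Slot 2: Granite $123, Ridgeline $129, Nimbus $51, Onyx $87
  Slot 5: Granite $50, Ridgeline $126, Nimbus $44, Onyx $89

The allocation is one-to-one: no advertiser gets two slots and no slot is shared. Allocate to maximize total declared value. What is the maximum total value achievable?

Max total: $455

Optimal: Granite→Slot 2 ($123), Ridgeline→Slot 5 ($126), Nimbus→Slot 4 ($144), Onyx→Slot 3 ($62) — total 123+126+144+62 = $455.
Max-entry greedy (repeatedly take the single best remaining cell) gives $402, worse by 53.
Next-best assignment: Granite→Slot 2, Ridgeline→Slot 4, Nimbus→Slot 3, Onyx→Slot 5 = $436.
No other one-to-one assignment exceeds $455.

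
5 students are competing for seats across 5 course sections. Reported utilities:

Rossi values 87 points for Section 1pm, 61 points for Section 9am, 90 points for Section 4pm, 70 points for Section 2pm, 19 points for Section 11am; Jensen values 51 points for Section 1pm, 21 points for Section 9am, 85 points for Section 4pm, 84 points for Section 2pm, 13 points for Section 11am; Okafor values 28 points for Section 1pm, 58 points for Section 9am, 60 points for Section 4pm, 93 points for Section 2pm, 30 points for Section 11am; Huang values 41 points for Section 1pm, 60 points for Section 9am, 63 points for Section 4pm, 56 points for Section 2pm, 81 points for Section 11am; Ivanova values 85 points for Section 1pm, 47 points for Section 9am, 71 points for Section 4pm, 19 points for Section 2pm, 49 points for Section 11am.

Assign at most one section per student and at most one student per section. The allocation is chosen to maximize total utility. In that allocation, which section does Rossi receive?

Optimal: Rossi→Section 9am (61 points), Jensen→Section 4pm (85 points), Okafor→Section 2pm (93 points), Huang→Section 11am (81 points), Ivanova→Section 1pm (85 points) — total 61+85+93+81+85 = 405 points.
Column-greedy (each section in turn goes to its best remaining student) gives 374 points, worse by 31.
Next-best assignment: Rossi→Section 4pm, Jensen→Section 2pm, Okafor→Section 9am, Huang→Section 11am, Ivanova→Section 1pm = 398 points.
Swapping Huang↔Okafor (Huang→Section 2pm 56 points, Okafor→Section 11am 30 points) loses 88.
Rossi's own top section is Section 4pm (90 points), but forcing Rossi→Section 4pm and reassigning the rest optimally gives only 398 points — worse by 7.

Rossi receives Section 9am.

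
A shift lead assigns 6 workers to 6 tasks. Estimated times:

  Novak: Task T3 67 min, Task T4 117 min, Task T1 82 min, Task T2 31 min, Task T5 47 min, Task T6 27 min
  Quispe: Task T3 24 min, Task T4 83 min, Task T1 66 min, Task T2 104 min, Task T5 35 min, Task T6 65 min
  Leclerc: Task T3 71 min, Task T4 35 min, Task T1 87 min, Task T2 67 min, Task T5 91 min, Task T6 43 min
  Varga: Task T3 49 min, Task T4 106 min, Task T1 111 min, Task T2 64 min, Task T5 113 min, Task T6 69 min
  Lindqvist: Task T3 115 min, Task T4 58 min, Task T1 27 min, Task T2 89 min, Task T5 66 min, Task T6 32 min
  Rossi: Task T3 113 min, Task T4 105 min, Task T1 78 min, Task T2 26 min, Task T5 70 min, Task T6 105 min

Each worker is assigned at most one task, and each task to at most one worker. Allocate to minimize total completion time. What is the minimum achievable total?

Minimum total: 199 min

This is a one-to-one assignment (minimum-cost bipartite matching).
Optimal: Novak→Task T6 (27 min), Quispe→Task T5 (35 min), Leclerc→Task T4 (35 min), Varga→Task T3 (49 min), Lindqvist→Task T1 (27 min), Rossi→Task T2 (26 min) — total 27+35+35+49+27+26 = 199 min.
Min-entry greedy (repeatedly take the single cheapest remaining cell) gives 252 min, worse by 53.
Next-best assignment: Novak→Task T5, Quispe→Task T3, Leclerc→Task T4, Varga→Task T6, Lindqvist→Task T1, Rossi→Task T2 = 228 min.
Every other assignment is strictly worse.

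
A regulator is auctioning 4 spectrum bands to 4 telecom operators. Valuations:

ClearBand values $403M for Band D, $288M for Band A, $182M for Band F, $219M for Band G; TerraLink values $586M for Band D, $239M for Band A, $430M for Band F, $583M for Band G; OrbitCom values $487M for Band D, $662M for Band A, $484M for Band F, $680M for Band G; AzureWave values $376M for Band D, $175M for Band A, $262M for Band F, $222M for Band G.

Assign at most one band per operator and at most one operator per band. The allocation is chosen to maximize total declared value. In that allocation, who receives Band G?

Optimal: ClearBand→Band D ($403M), TerraLink→Band G ($583M), OrbitCom→Band A ($662M), AzureWave→Band F ($262M) — total 403+583+662+262 = $1910M.
Column-greedy (each band in turn goes to its best remaining operator) gives $1729M, worse by 181.
Next-best assignment: ClearBand→Band A, TerraLink→Band D, OrbitCom→Band G, AzureWave→Band F = $1816M.
Swapping TerraLink↔AzureWave (TerraLink→Band F $430M, AzureWave→Band G $222M) loses 193.
Checked against all permutations: $1910M is optimal.
TerraLink's own top band is Band D ($586M), but forcing TerraLink→Band D and reassigning the rest optimally gives only $1816M — worse by 94.

TerraLink receives Band G.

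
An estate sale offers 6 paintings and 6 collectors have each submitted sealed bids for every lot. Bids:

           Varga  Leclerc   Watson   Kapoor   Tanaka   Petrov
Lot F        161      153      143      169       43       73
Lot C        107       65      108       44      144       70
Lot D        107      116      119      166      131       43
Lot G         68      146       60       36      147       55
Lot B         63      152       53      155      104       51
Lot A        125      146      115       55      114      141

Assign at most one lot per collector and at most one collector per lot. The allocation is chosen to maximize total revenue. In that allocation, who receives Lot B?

Leclerc receives Lot B.

Optimal: Varga→Lot F ($161), Leclerc→Lot B ($152), Watson→Lot C ($108), Kapoor→Lot D ($166), Tanaka→Lot G ($147), Petrov→Lot A ($141) — total 161+152+108+166+147+141 = $875.
Next-best assignment: Varga→Lot F, Leclerc→Lot G, Watson→Lot D, Kapoor→Lot B, Tanaka→Lot C, Petrov→Lot A = $866.
Swapping Varga↔Watson (Varga→Lot C $107, Watson→Lot F $143) loses 19.
Leclerc's own top lot is Lot F ($153), but forcing Leclerc→Lot F and reassigning the rest optimally gives only $822 — worse by 53.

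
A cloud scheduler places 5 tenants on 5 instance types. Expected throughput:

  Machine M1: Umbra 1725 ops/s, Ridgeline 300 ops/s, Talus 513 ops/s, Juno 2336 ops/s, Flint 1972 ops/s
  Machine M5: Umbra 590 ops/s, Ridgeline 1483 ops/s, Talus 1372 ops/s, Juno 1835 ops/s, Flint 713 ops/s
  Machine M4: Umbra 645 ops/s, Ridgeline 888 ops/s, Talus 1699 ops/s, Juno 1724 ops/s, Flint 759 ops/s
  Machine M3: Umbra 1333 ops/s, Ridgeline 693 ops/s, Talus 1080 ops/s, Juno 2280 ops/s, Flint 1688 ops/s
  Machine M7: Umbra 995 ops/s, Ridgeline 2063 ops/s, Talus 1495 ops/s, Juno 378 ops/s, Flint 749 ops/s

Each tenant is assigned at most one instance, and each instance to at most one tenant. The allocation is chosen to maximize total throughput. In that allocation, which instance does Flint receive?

Flint receives Machine M3.

This is the linear assignment problem.
Optimal: Umbra→Machine M1 (1725 ops/s), Ridgeline→Machine M7 (2063 ops/s), Talus→Machine M4 (1699 ops/s), Juno→Machine M5 (1835 ops/s), Flint→Machine M3 (1688 ops/s) — total 1725+2063+1699+1835+1688 = 9010 ops/s.
Max-entry greedy (repeatedly take the single best remaining cell) gives 8376 ops/s, worse by 634.
Checked against all permutations: 9010 ops/s is optimal.
Flint's own top instance is Machine M1 (1972 ops/s), but forcing Flint→Machine M1 and reassigning the rest optimally gives only 8902 ops/s — worse by 108.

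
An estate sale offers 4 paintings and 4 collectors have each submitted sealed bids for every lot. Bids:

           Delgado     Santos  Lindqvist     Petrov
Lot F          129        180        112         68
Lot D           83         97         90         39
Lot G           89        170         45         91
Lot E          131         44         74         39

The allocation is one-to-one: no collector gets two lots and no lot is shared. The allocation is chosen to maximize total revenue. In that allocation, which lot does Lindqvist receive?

Optimal: Delgado→Lot E ($131), Santos→Lot F ($180), Lindqvist→Lot D ($90), Petrov→Lot G ($91) — total 131+180+90+91 = $492.
Checked against all permutations: $492 is optimal.
Lindqvist's own top lot is Lot F ($112), but forcing Lindqvist→Lot F and reassigning the rest optimally gives only $452 — worse by 40.

Lindqvist receives Lot D.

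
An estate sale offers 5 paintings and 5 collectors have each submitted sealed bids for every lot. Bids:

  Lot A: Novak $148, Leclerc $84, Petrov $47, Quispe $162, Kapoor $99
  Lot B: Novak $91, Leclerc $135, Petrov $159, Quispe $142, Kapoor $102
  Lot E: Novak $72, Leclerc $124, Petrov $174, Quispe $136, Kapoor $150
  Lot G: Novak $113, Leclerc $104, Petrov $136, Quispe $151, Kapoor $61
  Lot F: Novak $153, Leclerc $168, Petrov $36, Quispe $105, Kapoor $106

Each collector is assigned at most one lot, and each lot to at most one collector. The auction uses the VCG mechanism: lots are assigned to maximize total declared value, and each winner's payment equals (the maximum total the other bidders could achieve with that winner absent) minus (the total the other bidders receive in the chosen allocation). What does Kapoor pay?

Efficient allocation: Novak→Lot A ($148), Leclerc→Lot F ($168), Petrov→Lot B ($159), Quispe→Lot G ($151), Kapoor→Lot E ($150); total welfare W = $776.
Kapoor receives Lot E at value $150, so the others get W − 150 = $626.
Without Kapoor: best allocation of the remaining 4 bidders over all 5 lots is Novak→Lot A ($148), Leclerc→Lot F ($168), Petrov→Lot E ($174), Quispe→Lot G ($151), total $641.
VCG payment = (others' best without Kapoor) − (others' welfare with Kapoor) = 641 − 626 = $15.

Kapoor pays $15.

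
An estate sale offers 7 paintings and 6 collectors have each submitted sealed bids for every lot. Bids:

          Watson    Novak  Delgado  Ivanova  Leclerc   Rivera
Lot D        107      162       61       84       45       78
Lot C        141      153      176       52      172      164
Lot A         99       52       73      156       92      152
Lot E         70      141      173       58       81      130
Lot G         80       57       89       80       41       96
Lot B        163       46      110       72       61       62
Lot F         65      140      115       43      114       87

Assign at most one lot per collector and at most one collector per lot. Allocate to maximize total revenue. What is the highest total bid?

Optimal: Watson→Lot B ($163), Novak→Lot D ($162), Delgado→Lot E ($173), Ivanova→Lot A ($156), Leclerc→Lot F ($114), Rivera→Lot C ($164) — total 163+162+173+156+114+164 = $932.
Max-entry greedy (repeatedly take the single best remaining cell) gives $901, worse by 31.
Next-best assignment: Watson→Lot B, Novak→Lot D, Delgado→Lot E, Ivanova→Lot A, Leclerc→Lot C, Rivera→Lot G = $922.

Maximum total: $932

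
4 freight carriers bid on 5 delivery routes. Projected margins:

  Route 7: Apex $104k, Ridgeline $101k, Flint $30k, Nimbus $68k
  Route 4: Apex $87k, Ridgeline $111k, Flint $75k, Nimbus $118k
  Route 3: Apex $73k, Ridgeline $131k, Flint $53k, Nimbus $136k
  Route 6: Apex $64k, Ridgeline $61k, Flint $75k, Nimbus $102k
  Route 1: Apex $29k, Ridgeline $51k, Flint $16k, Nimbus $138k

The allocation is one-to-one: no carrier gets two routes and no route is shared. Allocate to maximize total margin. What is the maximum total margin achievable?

Maximum total: $448k

Optimal: Apex→Route 7 ($104k), Ridgeline→Route 3 ($131k), Flint→Route 4 ($75k), Nimbus→Route 1 ($138k) — total 104+131+75+138 = $448k.
Column-greedy (each route in turn goes to its best remaining carrier) gives $428k, worse by 20.
Swapping Flint↔Apex (Flint→Route 7 $30k, Apex→Route 4 $87k) loses 62.
Checked against all permutations: $448k is optimal.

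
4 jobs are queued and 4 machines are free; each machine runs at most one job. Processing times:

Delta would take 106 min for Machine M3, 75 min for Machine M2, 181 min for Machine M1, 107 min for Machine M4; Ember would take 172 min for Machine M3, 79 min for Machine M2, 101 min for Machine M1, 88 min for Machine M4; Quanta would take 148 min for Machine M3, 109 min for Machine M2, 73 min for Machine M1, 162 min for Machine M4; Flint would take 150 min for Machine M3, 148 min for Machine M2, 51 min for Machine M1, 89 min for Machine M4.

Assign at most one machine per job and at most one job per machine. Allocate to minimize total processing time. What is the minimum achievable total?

Minimum total: 347 min

Treat this as an assignment problem: match each job to one machine.
Optimal: Delta→Machine M3 (106 min), Ember→Machine M2 (79 min), Quanta→Machine M1 (73 min), Flint→Machine M4 (89 min) — total 106+79+73+89 = 347 min.
Swapping Delta↔Flint (Delta→Machine M4 107 min, Flint→Machine M3 150 min) adds 62.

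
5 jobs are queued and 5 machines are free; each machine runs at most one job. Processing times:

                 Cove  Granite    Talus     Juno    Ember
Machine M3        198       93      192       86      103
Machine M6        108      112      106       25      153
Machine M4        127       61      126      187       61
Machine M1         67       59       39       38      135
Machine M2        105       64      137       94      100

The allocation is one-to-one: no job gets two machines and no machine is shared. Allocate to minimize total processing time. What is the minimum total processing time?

Minimum total: 323 min

This is a one-to-one assignment (minimum-cost bipartite matching).
Optimal: Cove→Machine M2 (105 min), Granite→Machine M3 (93 min), Talus→Machine M1 (39 min), Juno→Machine M6 (25 min), Ember→Machine M4 (61 min) — total 105+93+39+25+61 = 323 min.
Row-greedy (each job in turn takes its cheapest remaining machine) gives 420 min, worse by 97.
Next-best assignment: Cove→Machine M2, Granite→Machine M4, Talus→Machine M1, Juno→Machine M6, Ember→Machine M3 = 333 min.
Swapping Cove↔Talus (Cove→Machine M1 67 min, Talus→Machine M2 137 min) adds 60.
Every other assignment is strictly worse.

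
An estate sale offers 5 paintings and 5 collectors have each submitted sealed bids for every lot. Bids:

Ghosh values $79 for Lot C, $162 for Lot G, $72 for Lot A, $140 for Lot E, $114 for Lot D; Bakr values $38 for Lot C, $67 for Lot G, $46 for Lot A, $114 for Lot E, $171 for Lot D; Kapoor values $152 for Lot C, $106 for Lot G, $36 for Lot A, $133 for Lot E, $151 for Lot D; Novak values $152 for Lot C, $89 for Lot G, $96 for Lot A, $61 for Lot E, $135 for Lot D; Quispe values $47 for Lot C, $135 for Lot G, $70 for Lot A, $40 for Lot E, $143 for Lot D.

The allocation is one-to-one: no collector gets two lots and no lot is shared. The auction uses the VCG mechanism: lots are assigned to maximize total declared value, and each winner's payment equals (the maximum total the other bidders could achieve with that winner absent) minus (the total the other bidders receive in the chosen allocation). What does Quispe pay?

Efficient allocation: Ghosh→Lot E ($140), Bakr→Lot D ($171), Kapoor→Lot C ($152), Novak→Lot A ($96), Quispe→Lot G ($135); total welfare W = $694.
Quispe receives Lot G at value $135, so the others get W − 135 = $559.
Without Quispe: best allocation of the remaining 4 bidders over all 5 lots is Ghosh→Lot G ($162), Bakr→Lot D ($171), Kapoor→Lot E ($133), Novak→Lot C ($152), total $618.
VCG payment = (others' best without Quispe) − (others' welfare with Quispe) = 618 − 559 = $59.

Quispe pays $59.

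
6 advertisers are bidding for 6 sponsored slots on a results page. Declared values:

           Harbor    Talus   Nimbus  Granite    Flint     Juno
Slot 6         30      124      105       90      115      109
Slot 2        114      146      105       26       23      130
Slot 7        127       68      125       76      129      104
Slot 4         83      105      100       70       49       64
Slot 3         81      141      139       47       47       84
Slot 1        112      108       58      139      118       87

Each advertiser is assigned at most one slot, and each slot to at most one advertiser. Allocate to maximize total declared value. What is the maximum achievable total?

Optimal: Harbor→Slot 7 ($127), Talus→Slot 4 ($105), Nimbus→Slot 3 ($139), Granite→Slot 1 ($139), Flint→Slot 6 ($115), Juno→Slot 2 ($130) — total 127+105+139+139+115+130 = $755.
Every other assignment is strictly worse.

Max total: $755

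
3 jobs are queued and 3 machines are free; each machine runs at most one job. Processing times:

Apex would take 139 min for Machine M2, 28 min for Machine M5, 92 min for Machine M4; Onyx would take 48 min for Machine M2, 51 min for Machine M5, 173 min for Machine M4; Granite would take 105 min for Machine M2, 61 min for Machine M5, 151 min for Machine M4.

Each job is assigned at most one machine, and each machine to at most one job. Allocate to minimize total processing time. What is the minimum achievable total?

Treat this as an assignment problem: match each job to one machine.
Optimal: Apex→Machine M4 (92 min), Onyx→Machine M2 (48 min), Granite→Machine M5 (61 min) — total 92+48+61 = 201 min.
Column-greedy (each machine in turn goes to its cheapest remaining job) gives 227 min, worse by 26.
Next-best assignment: Apex→Machine M5, Onyx→Machine M2, Granite→Machine M4 = 227 min.
Checked against all permutations: 201 min is optimal.

Minimum total: 201 min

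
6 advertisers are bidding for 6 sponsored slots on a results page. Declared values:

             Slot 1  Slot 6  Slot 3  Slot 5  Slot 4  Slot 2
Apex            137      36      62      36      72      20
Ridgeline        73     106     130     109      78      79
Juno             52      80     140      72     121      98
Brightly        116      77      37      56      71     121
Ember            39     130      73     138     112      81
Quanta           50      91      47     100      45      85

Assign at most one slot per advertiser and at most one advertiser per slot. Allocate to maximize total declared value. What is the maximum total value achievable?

Optimal: Apex→Slot 1 ($137), Ridgeline→Slot 3 ($130), Juno→Slot 4 ($121), Brightly→Slot 2 ($121), Ember→Slot 6 ($130), Quanta→Slot 5 ($100) — total 137+130+121+121+130+100 = $739.
Row-greedy (each advertiser in turn takes its best remaining slot) gives $738, worse by 1.
Next-best assignment: Apex→Slot 1, Ridgeline→Slot 3, Juno→Slot 4, Brightly→Slot 2, Ember→Slot 5, Quanta→Slot 6 = $738.

Maximum total: $739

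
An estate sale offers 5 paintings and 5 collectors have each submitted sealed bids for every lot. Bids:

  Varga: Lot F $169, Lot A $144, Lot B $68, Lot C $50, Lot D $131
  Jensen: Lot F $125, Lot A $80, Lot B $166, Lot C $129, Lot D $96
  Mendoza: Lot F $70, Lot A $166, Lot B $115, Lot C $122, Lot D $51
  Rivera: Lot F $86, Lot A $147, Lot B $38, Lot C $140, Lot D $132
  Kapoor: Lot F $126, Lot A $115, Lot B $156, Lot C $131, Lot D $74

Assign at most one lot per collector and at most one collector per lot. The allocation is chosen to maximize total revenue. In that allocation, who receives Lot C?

This is the linear assignment problem.
Optimal: Varga→Lot F ($169), Jensen→Lot B ($166), Mendoza→Lot A ($166), Rivera→Lot D ($132), Kapoor→Lot C ($131) — total 169+166+166+132+131 = $764.
Max-entry greedy (repeatedly take the single best remaining cell) gives $715, worse by 49.
Checked against all permutations: $764 is optimal.
Kapoor's own top lot is Lot B ($156), but forcing Kapoor→Lot B and reassigning the rest optimally gives only $752 — worse by 12.

Kapoor receives Lot C.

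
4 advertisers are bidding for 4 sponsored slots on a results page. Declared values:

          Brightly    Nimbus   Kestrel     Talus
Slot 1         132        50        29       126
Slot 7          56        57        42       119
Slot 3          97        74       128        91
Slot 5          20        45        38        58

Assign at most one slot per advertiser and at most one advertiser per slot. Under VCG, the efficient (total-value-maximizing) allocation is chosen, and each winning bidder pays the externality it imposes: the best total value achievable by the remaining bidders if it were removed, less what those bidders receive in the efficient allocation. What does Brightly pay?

Brightly pays $19.

Efficient allocation: Brightly→Slot 1 ($132), Nimbus→Slot 5 ($45), Kestrel→Slot 3 ($128), Talus→Slot 7 ($119); total welfare W = $424.
Brightly receives Slot 1 at value $132, so the others get W − 132 = $292.
Without Brightly: best allocation of the remaining 3 bidders over all 4 slots is Nimbus→Slot 7 ($57), Kestrel→Slot 3 ($128), Talus→Slot 1 ($126), total $311.
VCG payment = (others' best without Brightly) − (others' welfare with Brightly) = 311 − 292 = $19.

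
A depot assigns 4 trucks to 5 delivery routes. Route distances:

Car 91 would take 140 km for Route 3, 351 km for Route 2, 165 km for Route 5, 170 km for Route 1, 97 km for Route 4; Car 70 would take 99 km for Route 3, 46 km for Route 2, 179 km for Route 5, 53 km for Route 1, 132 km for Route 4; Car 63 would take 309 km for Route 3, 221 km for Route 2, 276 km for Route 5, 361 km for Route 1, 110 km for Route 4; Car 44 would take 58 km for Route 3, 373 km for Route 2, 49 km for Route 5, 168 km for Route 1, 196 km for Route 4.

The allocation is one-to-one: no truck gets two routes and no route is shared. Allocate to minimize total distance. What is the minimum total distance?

Treat this as an assignment problem: match each truck to one route.
Optimal: Car 91→Route 3 (140 km), Car 70→Route 2 (46 km), Car 63→Route 4 (110 km), Car 44→Route 5 (49 km) — total 140+46+110+49 = 345 km.
Row-greedy (each truck in turn takes its cheapest remaining route) gives 477 km, worse by 132.
Swapping Car 63↔Car 70 (Car 63→Route 2 221 km, Car 70→Route 4 132 km) adds 197.
Every other assignment is strictly worse.

Minimum total: 345 km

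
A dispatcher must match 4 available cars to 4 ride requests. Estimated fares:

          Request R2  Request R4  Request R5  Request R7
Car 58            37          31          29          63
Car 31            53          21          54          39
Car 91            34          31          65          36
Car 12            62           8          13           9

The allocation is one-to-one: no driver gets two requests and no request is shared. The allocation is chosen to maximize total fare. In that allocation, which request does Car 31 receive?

Car 31 receives Request R4.

Optimal: Car 58→Request R7 ($63), Car 31→Request R4 ($21), Car 91→Request R5 ($65), Car 12→Request R2 ($62) — total 63+21+65+62 = $211.
Row-greedy (each driver in turn takes its best remaining request) gives $159, worse by 52.
Car 31's own top request is Request R5 ($54), but forcing Car 31→Request R5 and reassigning the rest optimally gives only $210 — worse by 1.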